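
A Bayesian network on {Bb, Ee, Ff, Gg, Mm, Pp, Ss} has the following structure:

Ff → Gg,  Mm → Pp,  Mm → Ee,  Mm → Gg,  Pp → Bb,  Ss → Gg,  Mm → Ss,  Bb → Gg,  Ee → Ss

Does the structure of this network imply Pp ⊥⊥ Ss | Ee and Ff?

No — Pp and Ss are not d-separated given {Ee, Ff}.

6 paths connect Pp and Ss; each must be blocked for d-separation to hold:
Path 1: Pp → Bb → Gg ← Mm → Ee → Ss
  Gg is a collider here and neither Gg nor any of its descendants is conditioned on, so the collider stays closed — the path is blocked at Gg.
Path 2: Pp → Bb → Gg ← Mm → Ss
  Gg is a collider here and neither Gg nor any of its descendants is conditioned on, so the collider stays closed — the path is blocked at Gg.
Path 3: Pp → Bb → Gg ← Ss
  Gg is a collider here and neither Gg nor any of its descendants is conditioned on, so the collider stays closed — the path is blocked at Gg.
Path 4: Pp ← Mm → Ee → Ss
  Ee is a chain here and Ee is conditioned on, so the path is blocked at Ee.
Path 5: Pp ← Mm → Ss
  Mm is a fork and Mm is not conditioned on — no node blocks this path, so it is active.
Path 6: Pp ← Mm → Gg ← Ss
  Gg is a collider here and neither Gg nor any of its descendants is conditioned on, so the collider stays closed — the path is blocked at Gg.
Since the path Pp ← Mm → Ss is active, Pp and Ss are not d-separated given {Ee, Ff}.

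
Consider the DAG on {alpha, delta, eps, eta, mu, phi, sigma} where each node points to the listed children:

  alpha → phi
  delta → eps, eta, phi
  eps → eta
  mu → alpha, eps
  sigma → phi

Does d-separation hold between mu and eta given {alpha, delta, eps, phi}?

4 paths connect mu and eta; each must be blocked for d-separation to hold:
  1. mu → eps → eta — eps:chain[blocks] ⇒ blocked
  2. mu → eps ← delta → eta — eps:collider[open]; delta:fork[blocks] ⇒ blocked
  3. mu → alpha → phi ← delta → eps → eta — alpha:chain[blocks]; phi:collider[open]; delta:fork[blocks]; eps:chain[blocks] ⇒ blocked
  4. mu → alpha → phi ← delta → eta — alpha:chain[blocks]; phi:collider[open]; delta:fork[blocks] ⇒ blocked
All paths are blocked; mu ⊥ eta | {alpha, delta, eps, phi} holds.

Yes — mu and eta are d-separated given {alpha, delta, eps, phi}.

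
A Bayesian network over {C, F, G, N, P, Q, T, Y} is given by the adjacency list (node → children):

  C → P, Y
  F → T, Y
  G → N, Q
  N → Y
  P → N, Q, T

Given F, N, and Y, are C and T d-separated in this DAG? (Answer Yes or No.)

Enumerating the 6 paths from C to T and testing each for blocking by {F, N, Y}:
Path 1: C → P → N → Y ← F → T
  N is a chain here and N is conditioned on, so the path is blocked at N.
Path 2: C → P → Q ← G → N → Y ← F → T
  Q is a collider here and neither Q nor any of its descendants is conditioned on, so the collider stays closed — the path is blocked at Q.
Path 3: C → P → T
  P is a chain and P is not conditioned on — no node blocks this path, so it is active.
Path 4: C → Y ← F → T
  F is a fork here and F is conditioned on, so the path is blocked at F.
Path 5: C → Y ← N ← P → T
  N is a chain here and N is conditioned on, so the path is blocked at N.
Path 6: C → Y ← N ← G → Q ← P → T
  N is a chain here and N is conditioned on, so the path is blocked at N.
Because an active path exists, C and T are not d-separated.

No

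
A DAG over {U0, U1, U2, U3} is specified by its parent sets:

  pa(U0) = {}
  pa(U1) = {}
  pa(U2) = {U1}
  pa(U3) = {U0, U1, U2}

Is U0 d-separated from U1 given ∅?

Enumerating the 2 paths from U0 to U1 and testing each for blocking by ∅:
Path 1: U0 → U3 ← U2 ← U1
  U3 is a collider here and neither U3 nor any of its descendants is conditioned on, so the collider stays closed — the path is blocked at U3.
Path 2: U0 → U3 ← U1
  U3 is a collider here and neither U3 nor any of its descendants is conditioned on, so the collider stays closed — the path is blocked at U3.
Every path is blocked, so U0 and U1 are d-separated given ∅.

Yes — U0 and U1 are d-separated given ∅.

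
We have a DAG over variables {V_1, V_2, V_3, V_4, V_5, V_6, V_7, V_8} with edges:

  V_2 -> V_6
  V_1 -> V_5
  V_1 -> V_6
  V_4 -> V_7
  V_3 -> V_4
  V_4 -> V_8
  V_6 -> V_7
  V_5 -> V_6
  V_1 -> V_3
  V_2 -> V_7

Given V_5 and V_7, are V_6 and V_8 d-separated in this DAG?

There are 4 undirected paths between V_6 and V_8; checking each against the conditioning set {V_5, V_7}:
Path 1: V_6 ← V_2 → V_7 ← V_4 → V_8
  V_2 is a fork and V_2 is not conditioned on; V_7 is a collider and V_7 is conditioned on, which opens it; V_4 is a fork and V_4 is not conditioned on — no node blocks this path, so it is active.
Path 2: V_6 ← V_1 → V_3 → V_4 → V_8
  V_1 is a fork and V_1 is not conditioned on; V_3 is a chain and V_3 is not conditioned on; V_4 is a chain and V_4 is not conditioned on — no node blocks this path, so it is active.
Path 3: V_6 ← V_5 ← V_1 → V_3 → V_4 → V_8
  V_5 is a chain here and V_5 is conditioned on, so the path is blocked at V_5.
Path 4: V_6 → V_7 ← V_4 → V_8
  V_7 is a collider and V_7 is conditioned on, which opens it; V_4 is a fork and V_4 is not conditioned on — no node blocks this path, so it is active.
Because an active path exists, V_6 and V_8 are not d-separated.

No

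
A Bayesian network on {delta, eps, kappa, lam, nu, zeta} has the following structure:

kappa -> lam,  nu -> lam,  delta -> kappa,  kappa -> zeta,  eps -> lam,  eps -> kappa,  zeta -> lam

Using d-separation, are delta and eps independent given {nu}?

Yes

Enumerating the 3 paths from delta to eps and testing each for blocking by {nu}:
Path 1: delta → kappa → lam ← eps
  lam is a collider here and neither lam nor any of its descendants is conditioned on, so the collider stays closed — the path is blocked at lam.
Path 2: delta → kappa → zeta → lam ← eps
  lam is a collider here and neither lam nor any of its descendants is conditioned on, so the collider stays closed — the path is blocked at lam.
Path 3: delta → kappa ← eps
  kappa is a collider here and neither kappa nor any of its descendants is conditioned on, so the collider stays closed — the path is blocked at kappa.
Since every path is blocked, d-separation holds.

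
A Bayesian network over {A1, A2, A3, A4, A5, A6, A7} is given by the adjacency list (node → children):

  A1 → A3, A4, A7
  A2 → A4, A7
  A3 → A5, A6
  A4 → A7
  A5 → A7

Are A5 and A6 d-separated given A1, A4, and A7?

No — A5 and A6 are not d-separated given {A1, A4, A7}.

Enumerating the 4 paths from A5 to A6 and testing each for blocking by {A1, A4, A7}:
Path 1: A5 ← A3 → A6
  A3 is a fork and A3 is not conditioned on — no node blocks this path, so it is active.
Path 2: A5 → A7 ← A2 → A4 ← A1 → A3 → A6
  A1 is a fork here and A1 is conditioned on, so the path is blocked at A1.
Path 3: A5 → A7 ← A1 → A3 → A6
  A1 is a fork here and A1 is conditioned on, so the path is blocked at A1.
Path 4: A5 → A7 ← A4 ← A1 → A3 → A6
  A4 is a chain here and A4 is conditioned on, so the path is blocked at A4.
Since the path A5 ← A3 → A6 is active, A5 and A6 are not d-separated given {A1, A4, A7}.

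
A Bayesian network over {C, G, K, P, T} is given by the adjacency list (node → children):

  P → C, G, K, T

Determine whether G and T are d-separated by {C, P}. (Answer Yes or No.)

Yes

The only undirected path from G to T is:
Path 1: G ← P → T
  P is a fork here and P is conditioned on, so the path is blocked at P.
All paths are blocked; G ⊥ T | {C, P} holds.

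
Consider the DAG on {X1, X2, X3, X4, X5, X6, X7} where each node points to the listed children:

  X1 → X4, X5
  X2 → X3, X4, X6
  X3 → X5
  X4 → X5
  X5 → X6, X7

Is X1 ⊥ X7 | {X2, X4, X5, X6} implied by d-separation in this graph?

Yes

We examine all 4 paths between X1 and X7:
  1. X1 → X5 → X7 — X5:chain[blocks] ⇒ blocked
  2. X1 → X4 ← X2 → X3 → X5 → X7 — X4:collider[open]; X2:fork[blocks]; X3:chain[open]; X5:chain[blocks] ⇒ blocked
  3. X1 → X4 ← X2 → X6 ← X5 → X7 — X4:collider[open]; X2:fork[blocks]; X6:collider[open]; X5:fork[blocks] ⇒ blocked
  4. X1 → X4 → X5 → X7 — X4:chain[blocks]; X5:chain[blocks] ⇒ blocked
Since every path is blocked, d-separation holds.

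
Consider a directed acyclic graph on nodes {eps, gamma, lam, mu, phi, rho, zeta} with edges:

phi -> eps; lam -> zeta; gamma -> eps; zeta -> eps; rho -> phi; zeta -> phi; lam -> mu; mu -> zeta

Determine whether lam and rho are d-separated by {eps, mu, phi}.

No — lam and rho are not d-separated given {eps, mu, phi}.

There are 4 undirected paths between lam and rho; checking each against the conditioning set {eps, mu, phi}:
Path 1: lam → zeta → eps ← phi ← rho
  phi is a chain here and phi is conditioned on, so the path is blocked at phi.
Path 2: lam → zeta → phi ← rho
  zeta is a chain and zeta is not conditioned on; phi is a collider and phi is conditioned on, which opens it — no node blocks this path, so it is active.
Path 3: lam → mu → zeta → eps ← phi ← rho
  mu is a chain here and mu is conditioned on, so the path is blocked at mu.
Path 4: lam → mu → zeta → phi ← rho
  mu is a chain here and mu is conditioned on, so the path is blocked at mu.
Because an active path exists, lam and rho are not d-separated.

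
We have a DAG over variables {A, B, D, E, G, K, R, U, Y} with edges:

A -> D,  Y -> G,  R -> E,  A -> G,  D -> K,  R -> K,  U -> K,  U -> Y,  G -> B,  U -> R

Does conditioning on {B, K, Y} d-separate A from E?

We examine all 4 paths between A and E:
Path 1: A → G ← Y ← U → R → E
  Y is a chain here and Y is conditioned on, so the path is blocked at Y.
Path 2: A → G ← Y ← U → K ← R → E
  Y is a chain here and Y is conditioned on, so the path is blocked at Y.
Path 3: A → D → K ← R → E
  D is a chain and D is not conditioned on; K is a collider and K is conditioned on, which opens it; R is a fork and R is not conditioned on — no node blocks this path, so it is active.
Path 4: A → D → K ← U → R → E
  D is a chain and D is not conditioned on; K is a collider and K is conditioned on, which opens it; U is a fork and U is not conditioned on; R is a chain and R is not conditioned on — no node blocks this path, so it is active.
At least one path is unblocked, so d-separation fails.

No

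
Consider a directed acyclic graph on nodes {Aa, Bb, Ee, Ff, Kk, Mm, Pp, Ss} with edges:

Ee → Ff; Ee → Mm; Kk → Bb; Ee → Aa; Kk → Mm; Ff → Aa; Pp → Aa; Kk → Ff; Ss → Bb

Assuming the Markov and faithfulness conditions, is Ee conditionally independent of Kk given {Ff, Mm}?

There are 3 undirected paths between Ee and Kk; checking each against the conditioning set {Ff, Mm}:
Path 1: Ee → Mm ← Kk
  Mm is a collider and Mm is conditioned on, which opens it — no node blocks this path, so it is active.
Path 2: Ee → Aa ← Ff ← Kk
  Aa is a collider here and neither Aa nor any of its descendants is conditioned on, so the collider stays closed — the path is blocked at Aa.
Path 3: Ee → Ff ← Kk
  Ff is a collider and Ff is conditioned on, which opens it — no node blocks this path, so it is active.
At least one path is unblocked, so d-separation fails.

No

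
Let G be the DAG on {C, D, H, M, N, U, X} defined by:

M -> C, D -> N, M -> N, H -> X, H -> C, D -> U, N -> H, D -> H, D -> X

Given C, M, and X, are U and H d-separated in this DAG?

There are 4 undirected paths between U and H; checking each against the conditioning set {C, M, X}:
Path 1: U ← D → H
  D is a fork and D is not conditioned on — no node blocks this path, so it is active.
Path 2: U ← D → X ← H
  D is a fork and D is not conditioned on; X is a collider and X is conditioned on, which opens it — no node blocks this path, so it is active.
Path 3: U ← D → N ← M → C ← H
  M is a fork here and M is conditioned on, so the path is blocked at M.
Path 4: U ← D → N → H
  D is a fork and D is not conditioned on; N is a chain and N is not conditioned on — no node blocks this path, so it is active.
Since the path U ← D → H is active, U and H are not d-separated given {C, M, X}.

No — U and H are not d-separated given {C, M, X}.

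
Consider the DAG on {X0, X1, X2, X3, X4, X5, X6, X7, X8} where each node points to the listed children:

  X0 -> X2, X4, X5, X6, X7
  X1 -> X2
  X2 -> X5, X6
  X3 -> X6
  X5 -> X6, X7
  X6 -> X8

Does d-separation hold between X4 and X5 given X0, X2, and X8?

Yes — X4 and X5 are d-separated given {X0, X2, X8}.

There are 6 undirected paths between X4 and X5; checking each against the conditioning set {X0, X2, X8}:
Path 1: X4 ← X0 → X2 → X5
  X0 is a fork here and X0 is conditioned on, so the path is blocked at X0.
Path 2: X4 ← X0 → X2 → X6 ← X5
  X0 is a fork here and X0 is conditioned on, so the path is blocked at X0.
Path 3: X4 ← X0 → X7 ← X5
  X0 is a fork here and X0 is conditioned on, so the path is blocked at X0.
Path 4: X4 ← X0 → X5
  X0 is a fork here and X0 is conditioned on, so the path is blocked at X0.
Path 5: X4 ← X0 → X6 ← X2 → X5
  X0 is a fork here and X0 is conditioned on, so the path is blocked at X0.
Path 6: X4 ← X0 → X6 ← X5
  X0 is a fork here and X0 is conditioned on, so the path is blocked at X0.
All paths are blocked; X4 ⊥ X5 | {X0, X2, X8} holds.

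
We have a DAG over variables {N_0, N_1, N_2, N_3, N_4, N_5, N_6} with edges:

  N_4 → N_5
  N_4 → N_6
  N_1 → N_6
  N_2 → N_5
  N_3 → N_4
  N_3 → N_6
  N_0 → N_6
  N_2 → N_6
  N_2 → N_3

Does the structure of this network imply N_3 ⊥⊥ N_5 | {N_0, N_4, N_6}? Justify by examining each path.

We examine all 6 paths between N_3 and N_5:
Path 1: N_3 ← N_2 → N_6 ← N_4 → N_5
  N_4 is a fork here and N_4 is conditioned on, so the path is blocked at N_4.
Path 2: N_3 ← N_2 → N_5
  N_2 is a fork and N_2 is not conditioned on — no node blocks this path, so it is active.
Path 3: N_3 → N_6 ← N_2 → N_5
  N_6 is a collider and N_6 is conditioned on, which opens it; N_2 is a fork and N_2 is not conditioned on — no node blocks this path, so it is active.
Path 4: N_3 → N_6 ← N_4 → N_5
  N_4 is a fork here and N_4 is conditioned on, so the path is blocked at N_4.
Path 5: N_3 → N_4 → N_6 ← N_2 → N_5
  N_4 is a chain here and N_4 is conditioned on, so the path is blocked at N_4.
Path 6: N_3 → N_4 → N_5
  N_4 is a chain here and N_4 is conditioned on, so the path is blocked at N_4.
Since the path N_3 ← N_2 → N_5 is active, N_3 and N_5 are not d-separated given {N_0, N_4, N_6}.

No — N_3 and N_5 are not d-separated given {N_0, N_4, N_6}.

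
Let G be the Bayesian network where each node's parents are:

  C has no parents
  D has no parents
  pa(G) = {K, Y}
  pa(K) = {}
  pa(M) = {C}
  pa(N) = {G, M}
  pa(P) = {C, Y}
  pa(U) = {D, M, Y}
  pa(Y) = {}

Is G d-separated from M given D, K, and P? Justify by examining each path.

No

3 paths connect G and M; each must be blocked for d-separation to hold:
Path 1: G → N ← M
  N is a collider here and neither N nor any of its descendants is conditioned on, so the collider stays closed — the path is blocked at N.
Path 2: G ← Y → U ← M
  U is a collider here and neither U nor any of its descendants is conditioned on, so the collider stays closed — the path is blocked at U.
Path 3: G ← Y → P ← C → M
  Y is a fork and Y is not conditioned on; P is a collider and P is conditioned on, which opens it; C is a fork and C is not conditioned on — no node blocks this path, so it is active.
Since the path G ← Y → P ← C → M is active, G and M are not d-separated given {D, K, P}.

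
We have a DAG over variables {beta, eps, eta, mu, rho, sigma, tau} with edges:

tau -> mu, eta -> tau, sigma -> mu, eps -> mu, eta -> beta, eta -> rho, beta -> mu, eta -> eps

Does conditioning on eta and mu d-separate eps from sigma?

No

We examine all 3 paths between eps and sigma:
  1. eps ← eta → beta → mu ← sigma — eta:fork[blocks]; beta:chain[open]; mu:collider[open] ⇒ blocked
  2. eps ← eta → tau → mu ← sigma — eta:fork[blocks]; tau:chain[open]; mu:collider[open] ⇒ blocked
  3. eps → mu ← sigma — mu:collider[open] ⇒ active
Since the path eps → mu ← sigma is active, eps and sigma are not d-separated given {eta, mu}.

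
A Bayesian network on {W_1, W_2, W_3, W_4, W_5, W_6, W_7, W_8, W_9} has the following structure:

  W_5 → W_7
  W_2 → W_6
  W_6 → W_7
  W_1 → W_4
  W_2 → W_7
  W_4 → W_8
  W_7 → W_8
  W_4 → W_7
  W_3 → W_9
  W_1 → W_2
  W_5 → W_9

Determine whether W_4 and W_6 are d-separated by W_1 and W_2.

Yes — W_4 and W_6 are d-separated given {W_1, W_2}.

Enumerating the 6 paths from W_4 to W_6 and testing each for blocking by {W_1, W_2}:
  1. W_4 → W_8 ← W_7 ← W_6 — W_8:collider[blocks]; W_7:chain[open] ⇒ blocked
  2. W_4 → W_8 ← W_7 ← W_2 → W_6 — W_8:collider[blocks]; W_7:chain[open]; W_2:fork[blocks] ⇒ blocked
  3. W_4 → W_7 ← W_6 — W_7:collider[blocks] ⇒ blocked
  4. W_4 → W_7 ← W_2 → W_6 — W_7:collider[blocks]; W_2:fork[blocks] ⇒ blocked
  5. W_4 ← W_1 → W_2 → W_6 — W_1:fork[blocks]; W_2:chain[blocks] ⇒ blocked
  6. W_4 ← W_1 → W_2 → W_7 ← W_6 — W_1:fork[blocks]; W_2:chain[blocks]; W_7:collider[blocks] ⇒ blocked
Since every path is blocked, d-separation holds.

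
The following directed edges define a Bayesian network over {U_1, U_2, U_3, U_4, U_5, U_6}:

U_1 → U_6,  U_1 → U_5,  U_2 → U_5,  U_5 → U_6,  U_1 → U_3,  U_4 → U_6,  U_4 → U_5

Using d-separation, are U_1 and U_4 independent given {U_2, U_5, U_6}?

We examine all 4 paths between U_1 and U_4:
  1. U_1 → U_6 ← U_4 — U_6:collider[open] ⇒ active
  2. U_1 → U_6 ← U_5 ← U_4 — U_6:collider[open]; U_5:chain[blocks] ⇒ blocked
  3. U_1 → U_5 → U_6 ← U_4 — U_5:chain[blocks]; U_6:collider[open] ⇒ blocked
  4. U_1 → U_5 ← U_4 — U_5:collider[open] ⇒ active
Since the path U_1 → U_6 ← U_4 is active, U_1 and U_4 are not d-separated given {U_2, U_5, U_6}.

No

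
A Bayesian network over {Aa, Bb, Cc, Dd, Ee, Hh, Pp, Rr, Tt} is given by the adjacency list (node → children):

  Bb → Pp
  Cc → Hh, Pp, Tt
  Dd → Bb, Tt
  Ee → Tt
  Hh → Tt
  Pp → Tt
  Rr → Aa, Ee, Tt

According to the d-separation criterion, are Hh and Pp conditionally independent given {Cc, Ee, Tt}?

No

There are 6 undirected paths between Hh and Pp; checking each against the conditioning set {Cc, Ee, Tt}:
  1. Hh → Tt ← Dd → Bb → Pp — Tt:collider[open]; Dd:fork[open]; Bb:chain[open] ⇒ active
  2. Hh → Tt ← Pp — Tt:collider[open] ⇒ active
  3. Hh → Tt ← Cc → Pp — Tt:collider[open]; Cc:fork[blocks] ⇒ blocked
  4. Hh ← Cc → Pp — Cc:fork[blocks] ⇒ blocked
  5. Hh ← Cc → Tt ← Dd → Bb → Pp — Cc:fork[blocks]; Tt:collider[open]; Dd:fork[open]; Bb:chain[open] ⇒ blocked
  6. Hh ← Cc → Tt ← Pp — Cc:fork[blocks]; Tt:collider[open] ⇒ blocked
Because an active path exists, Hh and Pp are not d-separated.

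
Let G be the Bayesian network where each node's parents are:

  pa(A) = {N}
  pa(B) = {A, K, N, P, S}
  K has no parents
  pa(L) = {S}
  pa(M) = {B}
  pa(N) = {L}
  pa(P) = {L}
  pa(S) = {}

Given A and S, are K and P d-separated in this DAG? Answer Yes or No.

Enumerating the 4 paths from K to P and testing each for blocking by {A, S}:
Path 1: K → B ← S → L → P
  B is a collider here and neither B nor any of its descendants is conditioned on, so the collider stays closed — the path is blocked at B.
Path 2: K → B ← P
  B is a collider here and neither B nor any of its descendants is conditioned on, so the collider stays closed — the path is blocked at B.
Path 3: K → B ← N ← L → P
  B is a collider here and neither B nor any of its descendants is conditioned on, so the collider stays closed — the path is blocked at B.
Path 4: K → B ← A ← N ← L → P
  B is a collider here and neither B nor any of its descendants is conditioned on, so the collider stays closed — the path is blocked at B.
All paths are blocked; K ⊥ P | {A, S} holds.

Yes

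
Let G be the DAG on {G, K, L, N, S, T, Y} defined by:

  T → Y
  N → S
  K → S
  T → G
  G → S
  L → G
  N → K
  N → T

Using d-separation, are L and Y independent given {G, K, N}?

No — L and Y are not d-separated given {G, K, N}.

Enumerating the 3 paths from L to Y and testing each for blocking by {G, K, N}:
Path 1: L → G → S ← K ← N → T → Y
  G is a chain here and G is conditioned on, so the path is blocked at G.
Path 2: L → G → S ← N → T → Y
  G is a chain here and G is conditioned on, so the path is blocked at G.
Path 3: L → G ← T → Y
  G is a collider and G is conditioned on, which opens it; T is a fork and T is not conditioned on — no node blocks this path, so it is active.
Since the path L → G ← T → Y is active, L and Y are not d-separated given {G, K, N}.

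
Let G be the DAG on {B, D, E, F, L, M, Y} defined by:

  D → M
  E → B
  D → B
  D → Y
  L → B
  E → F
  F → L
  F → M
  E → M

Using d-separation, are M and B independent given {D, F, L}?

No

There are 5 undirected paths between M and B; checking each against the conditioning set {D, F, L}:
Path 1: M ← F → L → B
  F is a fork here and F is conditioned on, so the path is blocked at F.
Path 2: M ← F ← E → B
  F is a chain here and F is conditioned on, so the path is blocked at F.
Path 3: M ← D → B
  D is a fork here and D is conditioned on, so the path is blocked at D.
Path 4: M ← E → F → L → B
  F is a chain here and F is conditioned on, so the path is blocked at F.
Path 5: M ← E → B
  E is a fork and E is not conditioned on — no node blocks this path, so it is active.
At least one path is unblocked, so d-separation fails.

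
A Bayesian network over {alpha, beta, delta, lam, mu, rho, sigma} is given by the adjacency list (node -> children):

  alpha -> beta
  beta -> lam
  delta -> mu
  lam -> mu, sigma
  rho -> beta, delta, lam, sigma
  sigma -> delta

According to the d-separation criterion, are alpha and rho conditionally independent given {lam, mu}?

No — alpha and rho are not d-separated given {lam, mu}.

We examine all 6 paths between alpha and rho:
  1. alpha → beta → lam ← rho — beta:chain[open]; lam:collider[open] ⇒ active
  2. alpha → beta → lam → sigma ← rho — beta:chain[open]; lam:chain[blocks]; sigma:collider[open] ⇒ blocked
  3. alpha → beta → lam → sigma → delta ← rho — beta:chain[open]; lam:chain[blocks]; sigma:chain[open]; delta:collider[open] ⇒ blocked
  4. alpha → beta → lam → mu ← delta ← rho — beta:chain[open]; lam:chain[blocks]; mu:collider[open]; delta:chain[open] ⇒ blocked
  5. alpha → beta → lam → mu ← delta ← sigma ← rho — beta:chain[open]; lam:chain[blocks]; mu:collider[open]; delta:chain[open]; sigma:chain[open] ⇒ blocked
  6. alpha → beta ← rho — beta:collider[open] ⇒ active
At least one path is unblocked, so d-separation fails.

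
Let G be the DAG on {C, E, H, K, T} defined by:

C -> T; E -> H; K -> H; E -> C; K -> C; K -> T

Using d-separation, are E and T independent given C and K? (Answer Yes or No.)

Enumerating the 4 paths from E to T and testing each for blocking by {C, K}:
  1. E → C → T — C:chain[blocks] ⇒ blocked
  2. E → C ← K → T — C:collider[open]; K:fork[blocks] ⇒ blocked
  3. E → H ← K → C → T — H:collider[blocks]; K:fork[blocks]; C:chain[blocks] ⇒ blocked
  4. E → H ← K → T — H:collider[blocks]; K:fork[blocks] ⇒ blocked
Since every path is blocked, d-separation holds.

Yes — E and T are d-separated given {C, K}.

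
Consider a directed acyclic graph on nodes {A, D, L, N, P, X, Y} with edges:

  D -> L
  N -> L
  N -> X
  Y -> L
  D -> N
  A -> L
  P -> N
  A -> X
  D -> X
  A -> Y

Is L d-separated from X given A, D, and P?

Enumerating the 6 paths from L to X and testing each for blocking by {A, D, P}:
Path 1: L ← N → X
  N is a fork and N is not conditioned on — no node blocks this path, so it is active.
Path 2: L ← N ← D → X
  D is a fork here and D is conditioned on, so the path is blocked at D.
Path 3: L ← A → X
  A is a fork here and A is conditioned on, so the path is blocked at A.
Path 4: L ← Y ← A → X
  A is a fork here and A is conditioned on, so the path is blocked at A.
Path 5: L ← D → N → X
  D is a fork here and D is conditioned on, so the path is blocked at D.
Path 6: L ← D → X
  D is a fork here and D is conditioned on, so the path is blocked at D.
Since the path L ← N → X is active, L and X are not d-separated given {A, D, P}.

No — L and X are not d-separated given {A, D, P}.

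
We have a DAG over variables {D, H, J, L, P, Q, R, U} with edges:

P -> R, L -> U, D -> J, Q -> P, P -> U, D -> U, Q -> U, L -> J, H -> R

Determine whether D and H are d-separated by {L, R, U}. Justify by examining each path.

There are 4 undirected paths between D and H; checking each against the conditioning set {L, R, U}:
  1. D → U ← Q → P → R ← H — U:collider[open]; Q:fork[open]; P:chain[open]; R:collider[open] ⇒ active
  2. D → U ← P → R ← H — U:collider[open]; P:fork[open]; R:collider[open] ⇒ active
  3. D → J ← L → U ← Q → P → R ← H — J:collider[blocks]; L:fork[blocks]; U:collider[open]; Q:fork[open]; P:chain[open]; R:collider[open] ⇒ blocked
  4. D → J ← L → U ← P → R ← H — J:collider[blocks]; L:fork[blocks]; U:collider[open]; P:fork[open]; R:collider[open] ⇒ blocked
At least one path is unblocked, so d-separation fails.

No — D and H are not d-separated given {L, R, U}.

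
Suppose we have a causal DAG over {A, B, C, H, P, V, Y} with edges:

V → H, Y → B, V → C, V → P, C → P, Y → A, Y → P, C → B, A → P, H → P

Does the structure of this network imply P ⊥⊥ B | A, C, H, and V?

Enumerating the 5 paths from P to B and testing each for blocking by {A, C, H, V}:
Path 1: P ← Y → B
  Y is a fork and Y is not conditioned on — no node blocks this path, so it is active.
Path 2: P ← V → C → B
  V is a fork here and V is conditioned on, so the path is blocked at V.
Path 3: P ← A ← Y → B
  A is a chain here and A is conditioned on, so the path is blocked at A.
Path 4: P ← C → B
  C is a fork here and C is conditioned on, so the path is blocked at C.
Path 5: P ← H ← V → C → B
  H is a chain here and H is conditioned on, so the path is blocked at H.
Since the path P ← Y → B is active, P and B are not d-separated given {A, C, H, V}.

No — P and B are not d-separated given {A, C, H, V}.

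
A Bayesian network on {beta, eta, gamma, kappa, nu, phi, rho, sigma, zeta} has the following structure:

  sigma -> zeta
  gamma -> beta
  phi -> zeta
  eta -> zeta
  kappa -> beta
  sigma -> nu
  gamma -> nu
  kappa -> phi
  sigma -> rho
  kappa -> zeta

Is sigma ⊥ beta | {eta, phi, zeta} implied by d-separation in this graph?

No

3 paths connect sigma and beta; each must be blocked for d-separation to hold:
  1. sigma → nu ← gamma → beta — nu:collider[blocks]; gamma:fork[open] ⇒ blocked
  2. sigma → zeta ← phi ← kappa → beta — zeta:collider[open]; phi:chain[blocks]; kappa:fork[open] ⇒ blocked
  3. sigma → zeta ← kappa → beta — zeta:collider[open]; kappa:fork[open] ⇒ active
Because an active path exists, sigma and beta are not d-separated.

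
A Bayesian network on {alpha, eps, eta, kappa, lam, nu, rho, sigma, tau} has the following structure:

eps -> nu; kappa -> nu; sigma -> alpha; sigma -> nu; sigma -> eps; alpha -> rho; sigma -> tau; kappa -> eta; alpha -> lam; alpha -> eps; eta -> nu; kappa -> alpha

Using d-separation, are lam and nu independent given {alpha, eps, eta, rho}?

6 paths connect lam and nu; each must be blocked for d-separation to hold:
  1. lam ← alpha ← kappa → nu — alpha:chain[blocks]; kappa:fork[open] ⇒ blocked
  2. lam ← alpha ← kappa → eta → nu — alpha:chain[blocks]; kappa:fork[open]; eta:chain[blocks] ⇒ blocked
  3. lam ← alpha → eps → nu — alpha:fork[blocks]; eps:chain[blocks] ⇒ blocked
  4. lam ← alpha → eps ← sigma → nu — alpha:fork[blocks]; eps:collider[open]; sigma:fork[open] ⇒ blocked
  5. lam ← alpha ← sigma → nu — alpha:chain[blocks]; sigma:fork[open] ⇒ blocked
  6. lam ← alpha ← sigma → eps → nu — alpha:chain[blocks]; sigma:fork[open]; eps:chain[blocks] ⇒ blocked
Every path is blocked, so lam and nu are d-separated given {alpha, eps, eta, rho}.

Yes — lam and nu are d-separated given {alpha, eps, eta, rho}.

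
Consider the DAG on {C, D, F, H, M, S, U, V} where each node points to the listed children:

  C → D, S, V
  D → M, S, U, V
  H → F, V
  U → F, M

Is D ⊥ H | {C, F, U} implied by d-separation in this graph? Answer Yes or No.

Enumerating the 5 paths from D to H and testing each for blocking by {C, F, U}:
  1. D → U → F ← H — U:chain[blocks]; F:collider[open] ⇒ blocked
  2. D → M ← U → F ← H — M:collider[blocks]; U:fork[blocks]; F:collider[open] ⇒ blocked
  3. D ← C → V ← H — C:fork[blocks]; V:collider[blocks] ⇒ blocked
  4. D → V ← H — V:collider[blocks] ⇒ blocked
  5. D → S ← C → V ← H — S:collider[blocks]; C:fork[blocks]; V:collider[blocks] ⇒ blocked
Every path is blocked, so D and H are d-separated given {C, F, U}.

Yes — D and H are d-separated given {C, F, U}.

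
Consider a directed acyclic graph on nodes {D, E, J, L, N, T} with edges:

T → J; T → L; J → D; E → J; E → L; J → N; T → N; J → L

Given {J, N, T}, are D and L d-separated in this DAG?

Yes — D and L are d-separated given {J, N, T}.

There are 4 undirected paths between D and L; checking each against the conditioning set {J, N, T}:
Path 1: D ← J ← T → L
  J is a chain here and J is conditioned on, so the path is blocked at J.
Path 2: D ← J → N ← T → L
  J is a fork here and J is conditioned on, so the path is blocked at J.
Path 3: D ← J ← E → L
  J is a chain here and J is conditioned on, so the path is blocked at J.
Path 4: D ← J → L
  J is a fork here and J is conditioned on, so the path is blocked at J.
All paths are blocked; D ⊥ L | {J, N, T} holds.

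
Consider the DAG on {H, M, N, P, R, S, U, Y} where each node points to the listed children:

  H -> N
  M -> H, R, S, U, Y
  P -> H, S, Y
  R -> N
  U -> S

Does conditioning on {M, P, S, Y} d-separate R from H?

Yes — R and H are d-separated given {M, P, S, Y}.

5 paths connect R and H; each must be blocked for d-separation to hold:
Path 1: R ← M → U → S ← P → H
  M is a fork here and M is conditioned on, so the path is blocked at M.
Path 2: R ← M → Y ← P → H
  M is a fork here and M is conditioned on, so the path is blocked at M.
Path 3: R ← M → H
  M is a fork here and M is conditioned on, so the path is blocked at M.
Path 4: R ← M → S ← P → H
  M is a fork here and M is conditioned on, so the path is blocked at M.
Path 5: R → N ← H
  N is a collider here and neither N nor any of its descendants is conditioned on, so the collider stays closed — the path is blocked at N.
Every path is blocked, so R and H are d-separated given {M, P, S, Y}.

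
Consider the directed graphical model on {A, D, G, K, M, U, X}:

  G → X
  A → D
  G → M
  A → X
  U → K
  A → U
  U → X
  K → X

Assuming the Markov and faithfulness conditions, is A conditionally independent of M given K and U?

Yes

Enumerating the 3 paths from A to M and testing each for blocking by {K, U}:
Path 1: A → U → K → X ← G → M
  U is a chain here and U is conditioned on, so the path is blocked at U.
Path 2: A → U → X ← G → M
  U is a chain here and U is conditioned on, so the path is blocked at U.
Path 3: A → X ← G → M
  X is a collider here and neither X nor any of its descendants is conditioned on, so the collider stays closed — the path is blocked at X.
All paths are blocked; A ⊥ M | {K, U} holds.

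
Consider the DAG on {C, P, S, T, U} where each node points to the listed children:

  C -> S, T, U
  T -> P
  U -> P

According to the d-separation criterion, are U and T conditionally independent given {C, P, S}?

No

2 paths connect U and T; each must be blocked for d-separation to hold:
Path 1: U ← C → T
  C is a fork here and C is conditioned on, so the path is blocked at C.
Path 2: U → P ← T
  P is a collider and P is conditioned on, which opens it — no node blocks this path, so it is active.
Since the path U → P ← T is active, U and T are not d-separated given {C, P, S}.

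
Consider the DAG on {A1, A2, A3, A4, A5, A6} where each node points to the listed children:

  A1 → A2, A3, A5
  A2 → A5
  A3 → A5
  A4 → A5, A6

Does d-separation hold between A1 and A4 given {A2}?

3 paths connect A1 and A4; each must be blocked for d-separation to hold:
Path 1: A1 → A3 → A5 ← A4
  A5 is a collider here and neither A5 nor any of its descendants is conditioned on, so the collider stays closed — the path is blocked at A5.
Path 2: A1 → A5 ← A4
  A5 is a collider here and neither A5 nor any of its descendants is conditioned on, so the collider stays closed — the path is blocked at A5.
Path 3: A1 → A2 → A5 ← A4
  A2 is a chain here and A2 is conditioned on, so the path is blocked at A2.
Since every path is blocked, d-separation holds.

Yes — A1 and A4 are d-separated given {A2}.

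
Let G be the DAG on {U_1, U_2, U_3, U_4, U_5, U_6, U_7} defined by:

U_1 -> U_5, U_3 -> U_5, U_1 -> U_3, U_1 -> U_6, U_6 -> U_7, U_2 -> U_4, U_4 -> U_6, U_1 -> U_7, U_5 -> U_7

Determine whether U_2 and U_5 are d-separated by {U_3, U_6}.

Enumerating the 6 paths from U_2 to U_5 and testing each for blocking by {U_3, U_6}:
  1. U_2 → U_4 → U_6 → U_7 ← U_5 — U_4:chain[open]; U_6:chain[blocks]; U_7:collider[blocks] ⇒ blocked
  2. U_2 → U_4 → U_6 → U_7 ← U_1 → U_5 — U_4:chain[open]; U_6:chain[blocks]; U_7:collider[blocks]; U_1:fork[open] ⇒ blocked
  3. U_2 → U_4 → U_6 → U_7 ← U_1 → U_3 → U_5 — U_4:chain[open]; U_6:chain[blocks]; U_7:collider[blocks]; U_1:fork[open]; U_3:chain[blocks] ⇒ blocked
  4. U_2 → U_4 → U_6 ← U_1 → U_7 ← U_5 — U_4:chain[open]; U_6:collider[open]; U_1:fork[open]; U_7:collider[blocks] ⇒ blocked
  5. U_2 → U_4 → U_6 ← U_1 → U_5 — U_4:chain[open]; U_6:collider[open]; U_1:fork[open] ⇒ active
  6. U_2 → U_4 → U_6 ← U_1 → U_3 → U_5 — U_4:chain[open]; U_6:collider[open]; U_1:fork[open]; U_3:chain[blocks] ⇒ blocked
At least one path is unblocked, so d-separation fails.

No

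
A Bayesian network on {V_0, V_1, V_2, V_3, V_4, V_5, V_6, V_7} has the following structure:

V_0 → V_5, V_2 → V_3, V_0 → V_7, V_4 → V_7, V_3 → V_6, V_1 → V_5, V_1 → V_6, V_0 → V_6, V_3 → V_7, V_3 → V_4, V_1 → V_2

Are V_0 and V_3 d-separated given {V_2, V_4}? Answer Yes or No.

Yes

6 paths connect V_0 and V_3; each must be blocked for d-separation to hold:
Path 1: V_0 → V_7 ← V_4 ← V_3
  V_7 is a collider here and neither V_7 nor any of its descendants is conditioned on, so the collider stays closed — the path is blocked at V_7.
Path 2: V_0 → V_7 ← V_3
  V_7 is a collider here and neither V_7 nor any of its descendants is conditioned on, so the collider stays closed — the path is blocked at V_7.
Path 3: V_0 → V_6 ← V_1 → V_2 → V_3
  V_6 is a collider here and neither V_6 nor any of its descendants is conditioned on, so the collider stays closed — the path is blocked at V_6.
Path 4: V_0 → V_6 ← V_3
  V_6 is a collider here and neither V_6 nor any of its descendants is conditioned on, so the collider stays closed — the path is blocked at V_6.
Path 5: V_0 → V_5 ← V_1 → V_6 ← V_3
  V_5 is a collider here and neither V_5 nor any of its descendants is conditioned on, so the collider stays closed — the path is blocked at V_5.
Path 6: V_0 → V_5 ← V_1 → V_2 → V_3
  V_5 is a collider here and neither V_5 nor any of its descendants is conditioned on, so the collider stays closed — the path is blocked at V_5.
All paths are blocked; V_0 ⊥ V_3 | {V_2, V_4} holds.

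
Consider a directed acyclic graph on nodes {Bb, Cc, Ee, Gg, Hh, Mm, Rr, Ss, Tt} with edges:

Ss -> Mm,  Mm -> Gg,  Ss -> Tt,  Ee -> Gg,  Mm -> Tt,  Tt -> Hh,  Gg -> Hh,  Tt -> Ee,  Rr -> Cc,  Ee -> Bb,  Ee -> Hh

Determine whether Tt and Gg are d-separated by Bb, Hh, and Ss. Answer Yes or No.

We examine all 6 paths between Tt and Gg:
  1. Tt ← Ss → Mm → Gg — Ss:fork[blocks]; Mm:chain[open] ⇒ blocked
  2. Tt ← Mm → Gg — Mm:fork[open] ⇒ active
  3. Tt → Ee → Hh ← Gg — Ee:chain[open]; Hh:collider[open] ⇒ active
  4. Tt → Ee → Gg — Ee:chain[open] ⇒ active
  5. Tt → Hh ← Ee → Gg — Hh:collider[open]; Ee:fork[open] ⇒ active
  6. Tt → Hh ← Gg — Hh:collider[open] ⇒ active
At least one path is unblocked, so d-separation fails.

No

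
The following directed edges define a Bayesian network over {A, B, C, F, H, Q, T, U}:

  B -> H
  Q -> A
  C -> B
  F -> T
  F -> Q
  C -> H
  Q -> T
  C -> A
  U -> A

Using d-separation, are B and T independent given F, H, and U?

Yes

Enumerating the 4 paths from B to T and testing each for blocking by {F, H, U}:
Path 1: B ← C → A ← Q → T
  A is a collider here and neither A nor any of its descendants is conditioned on, so the collider stays closed — the path is blocked at A.
Path 2: B ← C → A ← Q ← F → T
  A is a collider here and neither A nor any of its descendants is conditioned on, so the collider stays closed — the path is blocked at A.
Path 3: B → H ← C → A ← Q → T
  A is a collider here and neither A nor any of its descendants is conditioned on, so the collider stays closed — the path is blocked at A.
Path 4: B → H ← C → A ← Q ← F → T
  A is a collider here and neither A nor any of its descendants is conditioned on, so the collider stays closed — the path is blocked at A.
Since every path is blocked, d-separation holds.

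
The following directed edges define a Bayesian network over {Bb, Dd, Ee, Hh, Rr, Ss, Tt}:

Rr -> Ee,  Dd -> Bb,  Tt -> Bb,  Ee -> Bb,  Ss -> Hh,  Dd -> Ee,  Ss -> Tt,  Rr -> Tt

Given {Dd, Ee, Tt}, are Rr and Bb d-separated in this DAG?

Enumerating the 3 paths from Rr to Bb and testing each for blocking by {Dd, Ee, Tt}:
  1. Rr → Ee → Bb — Ee:chain[blocks] ⇒ blocked
  2. Rr → Ee ← Dd → Bb — Ee:collider[open]; Dd:fork[blocks] ⇒ blocked
  3. Rr → Tt → Bb — Tt:chain[blocks] ⇒ blocked
Every path is blocked, so Rr and Bb are d-separated given {Dd, Ee, Tt}.

Yes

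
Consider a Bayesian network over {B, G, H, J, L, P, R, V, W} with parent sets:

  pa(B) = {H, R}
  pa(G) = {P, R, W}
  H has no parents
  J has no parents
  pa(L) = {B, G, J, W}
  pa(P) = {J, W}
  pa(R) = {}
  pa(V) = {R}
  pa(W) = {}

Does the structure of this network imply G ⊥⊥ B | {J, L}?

There are 6 undirected paths between G and B; checking each against the conditioning set {J, L}:
  1. G ← R → B — R:fork[open] ⇒ active
  2. G ← W → P ← J → L ← B — W:fork[open]; P:collider[open]; J:fork[blocks]; L:collider[open] ⇒ blocked
  3. G ← W → L ← B — W:fork[open]; L:collider[open] ⇒ active
  4. G ← P ← J → L ← B — P:chain[open]; J:fork[blocks]; L:collider[open] ⇒ blocked
  5. G ← P ← W → L ← B — P:chain[open]; W:fork[open]; L:collider[open] ⇒ active
  6. G → L ← B — L:collider[open] ⇒ active
At least one path is unblocked, so d-separation fails.

No — G and B are not d-separated given {J, L}.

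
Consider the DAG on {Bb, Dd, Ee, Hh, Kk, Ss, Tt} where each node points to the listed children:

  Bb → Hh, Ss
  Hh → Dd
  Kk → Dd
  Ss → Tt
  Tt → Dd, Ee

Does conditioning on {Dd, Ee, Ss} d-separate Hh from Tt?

There are 2 undirected paths between Hh and Tt; checking each against the conditioning set {Dd, Ee, Ss}:
  1. Hh ← Bb → Ss → Tt — Bb:fork[open]; Ss:chain[blocks] ⇒ blocked
  2. Hh → Dd ← Tt — Dd:collider[open] ⇒ active
At least one path is unblocked, so d-separation fails.

No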